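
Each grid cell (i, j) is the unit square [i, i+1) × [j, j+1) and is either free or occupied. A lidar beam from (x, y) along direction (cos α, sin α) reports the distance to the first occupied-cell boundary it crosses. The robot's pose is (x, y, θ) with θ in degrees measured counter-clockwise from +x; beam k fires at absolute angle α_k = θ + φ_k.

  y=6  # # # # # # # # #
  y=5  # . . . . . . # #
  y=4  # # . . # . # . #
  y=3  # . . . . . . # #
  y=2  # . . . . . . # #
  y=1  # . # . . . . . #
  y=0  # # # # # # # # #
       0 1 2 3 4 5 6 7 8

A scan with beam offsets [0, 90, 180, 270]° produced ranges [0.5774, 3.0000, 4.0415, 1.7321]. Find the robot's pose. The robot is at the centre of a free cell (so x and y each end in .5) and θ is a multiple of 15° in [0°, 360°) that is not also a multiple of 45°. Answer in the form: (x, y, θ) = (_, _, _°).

The pose lattice has 28·16 = 448 candidates. Test each by forward raycasting.
  (3.5, 5.5, 165°): beam 1 = 1.9319 ≠ 0.5774 ✗
  (1.5, 5.5, 75°): beam 1 = 0.5176 ≠ 0.5774 ✗
  (3.5, 3.5, 120°): beam 1 = 2.8868 ≠ 0.5774 ✗
  (5.5, 4.5, 345°): beam 1 = 0.5176 ≠ 0.5774 ✗
  (2.5, 2.5, 255°): beam 1 = 0.5176 ≠ 0.5774 ✗
  …
  (2.5, 2.5, 240°): r_1=0.5774, r_2=3.0000, r_3=4.0415, r_4=1.7321 — all match ✓
Only this pose fits every beam.

(x, y, θ) = (2.5, 2.5, 240°)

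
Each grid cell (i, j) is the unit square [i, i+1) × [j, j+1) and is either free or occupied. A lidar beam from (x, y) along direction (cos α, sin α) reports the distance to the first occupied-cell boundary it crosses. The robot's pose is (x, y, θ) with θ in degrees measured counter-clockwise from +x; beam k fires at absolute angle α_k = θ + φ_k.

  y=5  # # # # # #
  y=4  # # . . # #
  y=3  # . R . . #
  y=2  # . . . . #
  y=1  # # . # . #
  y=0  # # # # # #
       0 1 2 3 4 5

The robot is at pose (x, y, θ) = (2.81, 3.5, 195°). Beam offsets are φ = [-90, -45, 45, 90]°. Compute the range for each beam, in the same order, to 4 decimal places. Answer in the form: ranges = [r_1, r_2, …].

ranges = [1.5529, 1.0000, 1.7321, 1.5529]

beam 1: φ=-90°, α=105°
  dir = (cos 105°, sin 105°) = (-0.2588, 0.9659); from cell (2,3)
  next x-line at t=3.1296, next y-line at t=0.5176; Δt_x=3.8637, Δt_y=1.0353
    y: enter (2,4) at t=0.5176
    y: enter (2,5) at t=1.5529 ← occupied
  → r_1 = 1.5529
beam 2: φ=-45°, α=150°
  dir = (cos 150°, sin 150°) = (-0.8660, 0.5000); from cell (2,3)
  next x-line at t=0.9353, next y-line at t=1.0000; Δt_x=1.1547, Δt_y=2.0000
    x: enter (1,3) at t=0.9353
    y: enter (1,4) at t=1.0000 ← occupied
  → r_2 = 1.0000
beam 3: φ=45°, α=240°
  dir = (cos 240°, sin 240°) = (-0.5000, -0.8660); from cell (2,3)
  next x-line at t=1.6200, next y-line at t=0.5774; Δt_x=2.0000, Δt_y=1.1547
    y: enter (2,2) at t=0.5774
    x: enter (1,2) at t=1.6200
    y: enter (1,1) at t=1.7321 ← occupied
  → r_3 = 1.7321
beam 4: φ=90°, α=285°
  dir = (cos 285°, sin 285°) = (0.2588, -0.9659); from cell (2,3)
  next x-line at t=0.7341, next y-line at t=0.5176; Δt_x=3.8637, Δt_y=1.0353
    y: enter (2,2) at t=0.5176
    x: enter (3,2) at t=0.7341
    y: enter (3,1) at t=1.5529 ← occupied
  → r_4 = 1.5529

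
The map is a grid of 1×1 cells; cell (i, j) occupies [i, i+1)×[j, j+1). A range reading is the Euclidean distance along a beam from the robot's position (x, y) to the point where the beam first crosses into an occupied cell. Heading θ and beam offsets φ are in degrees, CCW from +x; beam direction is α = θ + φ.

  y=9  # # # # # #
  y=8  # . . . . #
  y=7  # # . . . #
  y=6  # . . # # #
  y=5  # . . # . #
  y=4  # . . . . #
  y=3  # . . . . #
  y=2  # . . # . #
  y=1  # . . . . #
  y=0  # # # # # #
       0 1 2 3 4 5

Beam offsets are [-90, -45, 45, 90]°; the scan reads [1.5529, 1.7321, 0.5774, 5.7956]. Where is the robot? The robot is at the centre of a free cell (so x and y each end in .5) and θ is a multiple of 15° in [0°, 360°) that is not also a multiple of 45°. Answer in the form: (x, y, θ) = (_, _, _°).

Enumerate (i+0.5, j+0.5, θ) over the 27 free cells and 16 admissible headings. For each, cast all 4 beams and compare to the given ranges.
  (2.5, 3.5, 345°): beam 1 = 2.5882 ≠ 1.5529 ✗
  (3.5, 7.5, 285°): beam 2 = 0.5774 ≠ 1.7321 ✗
  (4.5, 3.5, 210°): beam 1 = 1.7321 ≠ 1.5529 ✗
  (4.5, 4.5, 285°): beam 1 = 3.6235 ≠ 1.5529 ✗
  …
  (2.5, 7.5, 165°): r_1=1.5529, r_2=1.7321, r_3=0.5774, r_4=5.7956 — all match ✓
Only this pose fits every beam.

(x, y, θ) = (2.5, 7.5, 165°)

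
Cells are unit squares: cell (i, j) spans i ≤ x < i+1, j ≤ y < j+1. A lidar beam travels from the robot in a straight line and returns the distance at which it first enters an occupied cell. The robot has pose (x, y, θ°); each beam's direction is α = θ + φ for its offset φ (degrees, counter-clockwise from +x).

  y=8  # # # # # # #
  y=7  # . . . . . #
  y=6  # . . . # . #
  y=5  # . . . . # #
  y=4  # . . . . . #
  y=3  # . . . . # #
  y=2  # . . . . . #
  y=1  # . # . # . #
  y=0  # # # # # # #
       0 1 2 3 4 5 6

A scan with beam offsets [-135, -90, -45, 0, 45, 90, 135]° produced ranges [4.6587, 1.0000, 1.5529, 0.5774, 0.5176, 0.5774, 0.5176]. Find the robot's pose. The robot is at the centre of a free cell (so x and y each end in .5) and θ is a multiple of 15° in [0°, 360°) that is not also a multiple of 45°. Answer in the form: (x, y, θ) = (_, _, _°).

(x, y, θ) = (5.5, 7.5, 330°)

Candidates: 30 free-cell centres × 16 headings = 480 poses. Raycast each; keep the one whose scan matches to 4 dp.
  (2.5, 5.5, 195°): beam 1 = 2.8868 ≠ 4.6587 ✗
  (1.5, 1.5, 75°): beam 1 = 0.5774 ≠ 4.6587 ✗
  (1.5, 4.5, 120°): beam 1 = 3.6235 ≠ 4.6587 ✗
  …
  (5.5, 7.5, 330°): r_1=4.6587, r_2=1.0000, r_3=1.5529, r_4=0.5774, r_5=0.5176, r_6=0.5774, r_7=0.5176 — all match ✓
Only this pose fits every beam.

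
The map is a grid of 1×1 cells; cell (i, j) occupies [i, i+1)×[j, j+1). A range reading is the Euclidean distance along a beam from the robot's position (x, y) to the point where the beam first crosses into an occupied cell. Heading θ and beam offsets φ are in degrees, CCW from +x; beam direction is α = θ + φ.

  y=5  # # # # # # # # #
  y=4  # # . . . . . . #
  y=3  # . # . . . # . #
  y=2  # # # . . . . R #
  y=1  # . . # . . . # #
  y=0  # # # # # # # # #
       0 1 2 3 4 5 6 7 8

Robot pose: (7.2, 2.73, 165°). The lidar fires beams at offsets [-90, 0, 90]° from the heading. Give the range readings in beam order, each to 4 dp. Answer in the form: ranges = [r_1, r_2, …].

beam 1: φ=-90°, α=75°
  dir = (cos 75°, sin 75°) = (0.2588, 0.9659); from cell (7,2)
  next x-line at t=3.0910, next y-line at t=0.2795; Δt_x=3.8637, Δt_y=1.0353
    y: enter (7,3) at t=0.2795
    y: enter (7,4) at t=1.3148
    y: enter (7,5) at t=2.3501 ← occupied
  → r_1 = 2.3501
beam 2: φ=0°, α=165°
  dir = (cos 165°, sin 165°) = (-0.9659, 0.2588); from cell (7,2)
  next x-line at t=0.2071, next y-line at t=1.0432; Δt_x=1.0353, Δt_y=3.8637
    x: enter (6,2) at t=0.2071
    y: enter (6,3) at t=1.0432 ← occupied
  → r_2 = 1.0432
beam 3: φ=90°, α=255°
  dir = (cos 255°, sin 255°) = (-0.2588, -0.9659); from cell (7,2)
  next x-line at t=0.7727, next y-line at t=0.7558; Δt_x=3.8637, Δt_y=1.0353
    y: enter (7,1) at t=0.7558 ← occupied
  → r_3 = 0.7558

ranges = [2.3501, 1.0432, 0.7558]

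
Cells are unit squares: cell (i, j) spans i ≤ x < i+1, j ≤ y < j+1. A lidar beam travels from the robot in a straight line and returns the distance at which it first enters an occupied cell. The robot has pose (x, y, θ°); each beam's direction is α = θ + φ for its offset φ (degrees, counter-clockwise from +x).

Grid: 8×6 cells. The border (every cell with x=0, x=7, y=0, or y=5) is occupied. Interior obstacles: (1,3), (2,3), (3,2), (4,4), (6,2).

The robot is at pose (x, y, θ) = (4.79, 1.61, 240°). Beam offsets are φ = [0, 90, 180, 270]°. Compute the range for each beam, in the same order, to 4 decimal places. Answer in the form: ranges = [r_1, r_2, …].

ranges = [0.7044, 1.2200, 3.9144, 0.9122]

beam 1: φ=0°, α=240°
  d=(-0.5000,-0.8660)  start (4,1)  tX=1.5800 tY=0.7044  stride 1/|dx|=2.0000 1/|dy|=1.1547
    cross y-line → (4,0), t=0.7044 (wall)
  → r_1 = 0.7044
beam 2: φ=90°, α=330°
  d=(0.8660,-0.5000)  start (4,1)  tX=0.2425 tY=1.2200  stride 1/|dx|=1.1547 1/|dy|=2.0000
    cross x-line → (5,1), t=0.2425
    cross y-line → (5,0), t=1.2200 (wall)
  → r_2 = 1.2200
beam 3: φ=180°, α=60°
  d=(0.5000,0.8660)  start (4,1)  tX=0.4200 tY=0.4503  stride 1/|dx|=2.0000 1/|dy|=1.1547
    cross x-line → (5,1), t=0.4200
    cross y-line → (5,2), t=0.4503
    cross y-line → (5,3), t=1.6050
    cross x-line → (6,3), t=2.4200
    cross y-line → (6,4), t=2.7597
    cross y-line → (6,5), t=3.9144 (wall)
  → r_3 = 3.9144
beam 4: φ=270°, α=150°
  d=(-0.8660,0.5000)  start (4,1)  tX=0.9122 tY=0.7800  stride 1/|dx|=1.1547 1/|dy|=2.0000
    cross y-line → (4,2), t=0.7800
    cross x-line → (3,2), t=0.9122 (wall)
  → r_4 = 0.9122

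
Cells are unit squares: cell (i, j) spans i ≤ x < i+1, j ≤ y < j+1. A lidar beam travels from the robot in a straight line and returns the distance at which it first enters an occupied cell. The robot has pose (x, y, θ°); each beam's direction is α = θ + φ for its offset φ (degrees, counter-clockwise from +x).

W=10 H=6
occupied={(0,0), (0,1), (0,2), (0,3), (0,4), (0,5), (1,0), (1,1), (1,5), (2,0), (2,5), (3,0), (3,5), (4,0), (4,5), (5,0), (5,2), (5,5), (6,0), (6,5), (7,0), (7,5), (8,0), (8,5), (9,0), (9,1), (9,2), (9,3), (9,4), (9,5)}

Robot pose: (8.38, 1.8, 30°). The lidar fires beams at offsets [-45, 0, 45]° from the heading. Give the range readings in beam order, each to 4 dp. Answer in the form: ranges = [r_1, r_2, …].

beam 1: φ=-45°, α=345°
  dir = (cos 345°, sin 345°) = (0.9659, -0.2588); from cell (8,1)
  next x-line at t=0.6419, next y-line at t=3.0910; Δt_x=1.0353, Δt_y=3.8637
    x: enter (9,1) at t=0.6419 ← occupied
  → r_1 = 0.6419
beam 2: φ=0°, α=30°
  dir = (cos 30°, sin 30°) = (0.8660, 0.5000); from cell (8,1)
  next x-line at t=0.7159, next y-line at t=0.4000; Δt_x=1.1547, Δt_y=2.0000
    y: enter (8,2) at t=0.4000
    x: enter (9,2) at t=0.7159 ← occupied
  → r_2 = 0.7159
beam 3: φ=45°, α=75°
  dir = (cos 75°, sin 75°) = (0.2588, 0.9659); from cell (8,1)
  next x-line at t=2.3955, next y-line at t=0.2071; Δt_x=3.8637, Δt_y=1.0353
    y: enter (8,2) at t=0.2071
    y: enter (8,3) at t=1.2423
    y: enter (8,4) at t=2.2776
    x: enter (9,4) at t=2.3955 ← occupied
  → r_3 = 2.3955

ranges = [0.6419, 0.7159, 2.3955]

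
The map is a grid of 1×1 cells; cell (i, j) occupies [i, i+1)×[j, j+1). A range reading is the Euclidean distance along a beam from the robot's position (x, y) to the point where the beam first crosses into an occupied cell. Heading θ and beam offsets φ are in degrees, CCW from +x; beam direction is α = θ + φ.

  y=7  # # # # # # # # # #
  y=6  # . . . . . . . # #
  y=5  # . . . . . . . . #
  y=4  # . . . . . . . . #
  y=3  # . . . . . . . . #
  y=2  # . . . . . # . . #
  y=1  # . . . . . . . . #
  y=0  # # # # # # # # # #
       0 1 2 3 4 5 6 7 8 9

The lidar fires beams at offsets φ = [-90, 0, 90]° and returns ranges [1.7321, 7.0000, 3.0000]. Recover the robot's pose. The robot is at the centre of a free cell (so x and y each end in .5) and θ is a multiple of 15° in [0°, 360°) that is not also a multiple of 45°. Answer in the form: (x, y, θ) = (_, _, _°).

(x, y, θ) = (2.5, 2.5, 30°)

The pose lattice has 46·16 = 736 candidates. Test each by forward raycasting.
  (6.5, 4.5, 165°): beam 1 = 2.5882 ≠ 1.7321 ✗
  (6.5, 6.5, 210°): beam 1 = 0.5774 ≠ 1.7321 ✗
  (1.5, 4.5, 60°): beam 1 = 7.0000 ≠ 1.7321 ✗
  (4.5, 2.5, 300°): beam 1 = 3.0000 ≠ 1.7321 ✗
  …
  (2.5, 2.5, 30°): r_1=1.7321, r_2=7.0000, r_3=3.0000 — all match ✓
Unique over the lattice → pose = (2.5, 2.5, 30°).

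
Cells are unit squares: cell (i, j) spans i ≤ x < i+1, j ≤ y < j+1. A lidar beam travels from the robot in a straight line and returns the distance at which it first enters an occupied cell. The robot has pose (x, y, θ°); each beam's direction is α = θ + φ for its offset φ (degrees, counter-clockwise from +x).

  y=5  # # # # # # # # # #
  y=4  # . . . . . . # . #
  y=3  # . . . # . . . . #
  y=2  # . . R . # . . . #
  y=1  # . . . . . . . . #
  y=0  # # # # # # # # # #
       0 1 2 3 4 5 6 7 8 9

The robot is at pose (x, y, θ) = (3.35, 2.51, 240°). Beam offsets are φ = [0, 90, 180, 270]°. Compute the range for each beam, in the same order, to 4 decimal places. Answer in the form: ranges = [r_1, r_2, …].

beam 1: φ=0°, α=240°
  d=(-0.5000,-0.8660)  start (3,2)  tX=0.7000 tY=0.5889  stride 1/|dx|=2.0000 1/|dy|=1.1547
    cross y-line → (3,1), t=0.5889
    cross x-line → (2,1), t=0.7000
    cross y-line → (2,0), t=1.7436 (wall)
  → r_1 = 1.7436
beam 2: φ=90°, α=330°
  d=(0.8660,-0.5000)  start (3,2)  tX=0.7506 tY=1.0200  stride 1/|dx|=1.1547 1/|dy|=2.0000
    cross x-line → (4,2), t=0.7506
    cross y-line → (4,1), t=1.0200
    cross x-line → (5,1), t=1.9053
    cross y-line → (5,0), t=3.0200 (wall)
  → r_2 = 3.0200
beam 3: φ=180°, α=60°
  d=(0.5000,0.8660)  start (3,2)  tX=1.3000 tY=0.5658  stride 1/|dx|=2.0000 1/|dy|=1.1547
    cross y-line → (3,3), t=0.5658
    cross x-line → (4,3), t=1.3000 (wall)
  → r_3 = 1.3000
beam 4: φ=270°, α=150°
  d=(-0.8660,0.5000)  start (3,2)  tX=0.4041 tY=0.9800  stride 1/|dx|=1.1547 1/|dy|=2.0000
    cross x-line → (2,2), t=0.4041
    cross y-line → (2,3), t=0.9800
    cross x-line → (1,3), t=1.5588
    cross x-line → (0,3), t=2.7135 (wall)
  → r_4 = 2.7135

ranges = [1.7436, 3.0200, 1.3000, 2.7135]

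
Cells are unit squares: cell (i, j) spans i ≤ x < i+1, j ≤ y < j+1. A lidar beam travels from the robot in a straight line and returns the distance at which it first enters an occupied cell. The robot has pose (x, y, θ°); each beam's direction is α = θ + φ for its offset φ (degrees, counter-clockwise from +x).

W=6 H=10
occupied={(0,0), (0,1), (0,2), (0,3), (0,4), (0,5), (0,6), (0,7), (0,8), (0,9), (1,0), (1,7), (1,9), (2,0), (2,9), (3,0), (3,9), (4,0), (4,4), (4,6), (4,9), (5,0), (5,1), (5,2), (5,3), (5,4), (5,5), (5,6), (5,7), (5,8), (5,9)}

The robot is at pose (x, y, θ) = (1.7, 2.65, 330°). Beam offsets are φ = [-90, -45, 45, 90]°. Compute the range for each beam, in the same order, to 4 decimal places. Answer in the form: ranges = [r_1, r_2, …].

beam 1: φ=-90°, α=240°
  direction (-0.5000, -0.8660); cell (1,2); t to first gridline: x 1.4000, y 0.7506 (then +2.0000 / +1.1547)
    (1,1) via y @ 0.7506
    (0,1) via x @ 1.4000  # hit
  → r_1 = 1.4000
beam 2: φ=-45°, α=285°
  direction (0.2588, -0.9659); cell (1,2); t to first gridline: x 1.1591, y 0.6729 (then +3.8637 / +1.0353)
    (1,1) via y @ 0.6729
    (2,1) via x @ 1.1591
    (2,0) via y @ 1.7082  # hit
  → r_2 = 1.7082
beam 3: φ=45°, α=15°
  direction (0.9659, 0.2588); cell (1,2); t to first gridline: x 0.3106, y 1.3523 (then +1.0353 / +3.8637)
    (2,2) via x @ 0.3106
    (3,2) via x @ 1.3459
    (3,3) via y @ 1.3523
    (4,3) via x @ 2.3811
    (5,3) via x @ 3.4164  # hit
  → r_3 = 3.4164
beam 4: φ=90°, α=60°
  direction (0.5000, 0.8660); cell (1,2); t to first gridline: x 0.6000, y 0.4041 (then +2.0000 / +1.1547)
    (1,3) via y @ 0.4041
    (2,3) via x @ 0.6000
    (2,4) via y @ 1.5588
    (3,4) via x @ 2.6000
    (3,5) via y @ 2.7135
    (3,6) via y @ 3.8682
    (4,6) via x @ 4.6000  # hit
  → r_4 = 4.6000

ranges = [1.4000, 1.7082, 3.4164, 4.6000]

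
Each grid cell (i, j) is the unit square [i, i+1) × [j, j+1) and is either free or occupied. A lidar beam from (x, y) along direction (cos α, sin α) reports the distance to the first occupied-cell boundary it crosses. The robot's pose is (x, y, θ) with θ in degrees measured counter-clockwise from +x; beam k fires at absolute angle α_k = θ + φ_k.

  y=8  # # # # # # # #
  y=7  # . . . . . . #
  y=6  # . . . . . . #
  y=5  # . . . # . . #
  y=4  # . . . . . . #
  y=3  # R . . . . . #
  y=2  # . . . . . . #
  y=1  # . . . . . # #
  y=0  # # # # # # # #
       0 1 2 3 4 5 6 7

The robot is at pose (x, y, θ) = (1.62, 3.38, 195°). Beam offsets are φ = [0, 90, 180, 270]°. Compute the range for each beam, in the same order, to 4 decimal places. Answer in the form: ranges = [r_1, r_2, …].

beam 1: φ=0°, α=195°
  dir = (cos 195°, sin 195°) = (-0.9659, -0.2588); from cell (1,3)
  next x-line at t=0.6419, next y-line at t=1.4682; Δt_x=1.0353, Δt_y=3.8637
    x: enter (0,3) at t=0.6419 ← occupied
  → r_1 = 0.6419
beam 2: φ=90°, α=285°
  dir = (cos 285°, sin 285°) = (0.2588, -0.9659); from cell (1,3)
  next x-line at t=1.4682, next y-line at t=0.3934; Δt_x=3.8637, Δt_y=1.0353
    y: enter (1,2) at t=0.3934
    y: enter (1,1) at t=1.4287
    x: enter (2,1) at t=1.4682
    y: enter (2,0) at t=2.4640 ← occupied
  → r_2 = 2.4640
beam 3: φ=180°, α=15°
  dir = (cos 15°, sin 15°) = (0.9659, 0.2588); from cell (1,3)
  next x-line at t=0.3934, next y-line at t=2.3955; Δt_x=1.0353, Δt_y=3.8637
    x: enter (2,3) at t=0.3934
    x: enter (3,3) at t=1.4287
    y: enter (3,4) at t=2.3955
    x: enter (4,4) at t=2.4640
    x: enter (5,4) at t=3.4992
    x: enter (6,4) at t=4.5345
    x: enter (7,4) at t=5.5698 ← occupied
  → r_3 = 5.5698
beam 4: φ=270°, α=105°
  dir = (cos 105°, sin 105°) = (-0.2588, 0.9659); from cell (1,3)
  next x-line at t=2.3955, next y-line at t=0.6419; Δt_x=3.8637, Δt_y=1.0353
    y: enter (1,4) at t=0.6419
    y: enter (1,5) at t=1.6771
    x: enter (0,5) at t=2.3955 ← occupied
  → r_4 = 2.3955

ranges = [0.6419, 2.4640, 5.5698, 2.3955]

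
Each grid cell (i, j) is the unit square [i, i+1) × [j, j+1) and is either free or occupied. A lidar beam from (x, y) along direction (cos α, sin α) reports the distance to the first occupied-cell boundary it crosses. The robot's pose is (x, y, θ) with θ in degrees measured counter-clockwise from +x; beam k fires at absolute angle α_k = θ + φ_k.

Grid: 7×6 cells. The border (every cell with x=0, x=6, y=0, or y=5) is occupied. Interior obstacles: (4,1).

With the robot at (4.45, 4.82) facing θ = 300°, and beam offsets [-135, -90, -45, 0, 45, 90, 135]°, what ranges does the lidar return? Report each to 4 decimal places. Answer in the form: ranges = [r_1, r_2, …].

ranges = [0.6955, 3.9837, 3.9548, 3.1000, 1.6047, 0.3600, 0.1863]

beam 1: φ=-135°, α=165°
  d=(-0.9659,0.2588)  start (4,4)  tX=0.4659 tY=0.6955  stride 1/|dx|=1.0353 1/|dy|=3.8637
    cross x-line → (3,4), t=0.4659
    cross y-line → (3,5), t=0.6955 (wall)
  → r_1 = 0.6955
beam 2: φ=-90°, α=210°
  d=(-0.8660,-0.5000)  start (4,4)  tX=0.5196 tY=1.6400  stride 1/|dx|=1.1547 1/|dy|=2.0000
    cross x-line → (3,4), t=0.5196
    cross y-line → (3,3), t=1.6400
    cross x-line → (2,3), t=1.6743
    cross x-line → (1,3), t=2.8290
    cross y-line → (1,2), t=3.6400
    cross x-line → (0,2), t=3.9837 (wall)
  → r_2 = 3.9837
beam 3: φ=-45°, α=255°
  d=(-0.2588,-0.9659)  start (4,4)  tX=1.7387 tY=0.8489  stride 1/|dx|=3.8637 1/|dy|=1.0353
    cross y-line → (4,3), t=0.8489
    cross x-line → (3,3), t=1.7387
    cross y-line → (3,2), t=1.8842
    cross y-line → (3,1), t=2.9195
    cross y-line → (3,0), t=3.9548 (wall)
  → r_3 = 3.9548
beam 4: φ=0°, α=300°
  d=(0.5000,-0.8660)  start (4,4)  tX=1.1000 tY=0.9469  stride 1/|dx|=2.0000 1/|dy|=1.1547
    cross y-line → (4,3), t=0.9469
    cross x-line → (5,3), t=1.1000
    cross y-line → (5,2), t=2.1016
    cross x-line → (6,2), t=3.1000 (wall)
  → r_4 = 3.1000
beam 5: φ=45°, α=345°
  d=(0.9659,-0.2588)  start (4,4)  tX=0.5694 tY=3.1682  stride 1/|dx|=1.0353 1/|dy|=3.8637
    cross x-line → (5,4), t=0.5694
    cross x-line → (6,4), t=1.6047 (wall)
  → r_5 = 1.6047
beam 6: φ=90°, α=30°
  d=(0.8660,0.5000)  start (4,4)  tX=0.6351 tY=0.3600  stride 1/|dx|=1.1547 1/|dy|=2.0000
    cross y-line → (4,5), t=0.3600 (wall)
  → r_6 = 0.3600
beam 7: φ=135°, α=75°
  d=(0.2588,0.9659)  start (4,4)  tX=2.1250 tY=0.1863  stride 1/|dx|=3.8637 1/|dy|=1.0353
    cross y-line → (4,5), t=0.1863 (wall)
  → r_7 = 0.1863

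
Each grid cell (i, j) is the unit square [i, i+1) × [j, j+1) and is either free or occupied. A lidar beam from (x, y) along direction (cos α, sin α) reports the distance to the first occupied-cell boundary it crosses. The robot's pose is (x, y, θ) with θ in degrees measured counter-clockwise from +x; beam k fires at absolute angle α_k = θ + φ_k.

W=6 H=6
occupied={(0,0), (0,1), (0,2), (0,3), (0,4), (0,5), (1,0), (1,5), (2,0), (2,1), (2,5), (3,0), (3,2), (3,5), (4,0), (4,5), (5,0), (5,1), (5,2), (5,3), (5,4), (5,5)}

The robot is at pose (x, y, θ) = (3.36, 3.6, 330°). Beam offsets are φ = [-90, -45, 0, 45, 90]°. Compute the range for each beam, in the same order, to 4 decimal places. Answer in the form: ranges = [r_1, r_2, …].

beam 1: φ=-90°, α=240°
  cosα=-0.5000 sinα=-0.8660 | (3,3) | tMaxX 0.7200 tMaxY 0.6928 | tΔX 2.0000 tΔY 1.1547
    t=0.6928 [y] (3,2) — stop
  → r_1 = 0.6928
beam 2: φ=-45°, α=285°
  cosα=0.2588 sinα=-0.9659 | (3,3) | tMaxX 2.4728 tMaxY 0.6212 | tΔX 3.8637 tΔY 1.0353
    t=0.6212 [y] (3,2) — stop
  → r_2 = 0.6212
beam 3: φ=0°, α=330°
  cosα=0.8660 sinα=-0.5000 | (3,3) | tMaxX 0.7390 tMaxY 1.2000 | tΔX 1.1547 tΔY 2.0000
    t=0.7390 [x] (4,3)
    t=1.2000 [y] (4,2)
    t=1.8937 [x] (5,2) — stop
  → r_3 = 1.8937
beam 4: φ=45°, α=15°
  cosα=0.9659 sinα=0.2588 | (3,3) | tMaxX 0.6626 tMaxY 1.5455 | tΔX 1.0353 tΔY 3.8637
    t=0.6626 [x] (4,3)
    t=1.5455 [y] (4,4)
    t=1.6979 [x] (5,4) — stop
  → r_4 = 1.6979
beam 5: φ=90°, α=60°
  cosα=0.5000 sinα=0.8660 | (3,3) | tMaxX 1.2800 tMaxY 0.4619 | tΔX 2.0000 tΔY 1.1547
    t=0.4619 [y] (3,4)
    t=1.2800 [x] (4,4)
    t=1.6166 [y] (4,5) — stop
  → r_5 = 1.6166

ranges = [0.6928, 0.6212, 1.8937, 1.6979, 1.6166]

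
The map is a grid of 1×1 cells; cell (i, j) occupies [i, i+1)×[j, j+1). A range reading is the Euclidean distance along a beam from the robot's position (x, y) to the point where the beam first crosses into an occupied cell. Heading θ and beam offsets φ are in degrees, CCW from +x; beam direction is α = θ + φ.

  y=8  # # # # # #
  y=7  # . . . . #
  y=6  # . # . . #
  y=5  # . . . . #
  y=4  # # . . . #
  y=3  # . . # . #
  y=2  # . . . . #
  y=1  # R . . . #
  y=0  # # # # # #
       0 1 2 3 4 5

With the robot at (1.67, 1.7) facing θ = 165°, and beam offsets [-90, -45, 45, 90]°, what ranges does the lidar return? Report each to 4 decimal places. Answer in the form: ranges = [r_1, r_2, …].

ranges = [4.4517, 1.3400, 0.7736, 0.7247]

beam 1: φ=-90°, α=75°
  dir = (cos 75°, sin 75°) = (0.2588, 0.9659); from cell (1,1)
  next x-line at t=1.2750, next y-line at t=0.3106; Δt_x=3.8637, Δt_y=1.0353
    y: enter (1,2) at t=0.3106
    x: enter (2,2) at t=1.2750
    y: enter (2,3) at t=1.3459
    y: enter (2,4) at t=2.3811
    y: enter (2,5) at t=3.4164
    y: enter (2,6) at t=4.4517 ← occupied
  → r_1 = 4.4517
beam 2: φ=-45°, α=120°
  dir = (cos 120°, sin 120°) = (-0.5000, 0.8660); from cell (1,1)
  next x-line at t=1.3400, next y-line at t=0.3464; Δt_x=2.0000, Δt_y=1.1547
    y: enter (1,2) at t=0.3464
    x: enter (0,2) at t=1.3400 ← occupied
  → r_2 = 1.3400
beam 3: φ=45°, α=210°
  dir = (cos 210°, sin 210°) = (-0.8660, -0.5000); from cell (1,1)
  next x-line at t=0.7736, next y-line at t=1.4000; Δt_x=1.1547, Δt_y=2.0000
    x: enter (0,1) at t=0.7736 ← occupied
  → r_3 = 0.7736
beam 4: φ=90°, α=255°
  dir = (cos 255°, sin 255°) = (-0.2588, -0.9659); from cell (1,1)
  next x-line at t=2.5887, next y-line at t=0.7247; Δt_x=3.8637, Δt_y=1.0353
    y: enter (1,0) at t=0.7247 ← occupied
  → r_4 = 0.7247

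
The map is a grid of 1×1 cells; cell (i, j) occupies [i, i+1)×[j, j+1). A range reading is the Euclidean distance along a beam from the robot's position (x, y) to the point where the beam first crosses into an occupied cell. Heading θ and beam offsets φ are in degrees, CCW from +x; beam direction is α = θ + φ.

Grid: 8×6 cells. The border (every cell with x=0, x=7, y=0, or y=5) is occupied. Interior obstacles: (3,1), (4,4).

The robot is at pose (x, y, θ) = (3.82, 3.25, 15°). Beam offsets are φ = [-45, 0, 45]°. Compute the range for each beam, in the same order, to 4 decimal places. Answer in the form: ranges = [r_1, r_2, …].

beam 1: φ=-45°, α=330°
  dir = (cos 330°, sin 330°) = (0.8660, -0.5000); from cell (3,3)
  next x-line at t=0.2078, next y-line at t=0.5000; Δt_x=1.1547, Δt_y=2.0000
    x: enter (4,3) at t=0.2078
    y: enter (4,2) at t=0.5000
    x: enter (5,2) at t=1.3625
    y: enter (5,1) at t=2.5000
    x: enter (6,1) at t=2.5172
    x: enter (7,1) at t=3.6719 ← occupied
  → r_1 = 3.6719
beam 2: φ=0°, α=15°
  dir = (cos 15°, sin 15°) = (0.9659, 0.2588); from cell (3,3)
  next x-line at t=0.1863, next y-line at t=2.8978; Δt_x=1.0353, Δt_y=3.8637
    x: enter (4,3) at t=0.1863
    x: enter (5,3) at t=1.2216
    x: enter (6,3) at t=2.2569
    y: enter (6,4) at t=2.8978
    x: enter (7,4) at t=3.2922 ← occupied
  → r_2 = 3.2922
beam 3: φ=45°, α=60°
  dir = (cos 60°, sin 60°) = (0.5000, 0.8660); from cell (3,3)
  next x-line at t=0.3600, next y-line at t=0.8660; Δt_x=2.0000, Δt_y=1.1547
    x: enter (4,3) at t=0.3600
    y: enter (4,4) at t=0.8660 ← occupied
  → r_3 = 0.8660

ranges = [3.6719, 3.2922, 0.8660]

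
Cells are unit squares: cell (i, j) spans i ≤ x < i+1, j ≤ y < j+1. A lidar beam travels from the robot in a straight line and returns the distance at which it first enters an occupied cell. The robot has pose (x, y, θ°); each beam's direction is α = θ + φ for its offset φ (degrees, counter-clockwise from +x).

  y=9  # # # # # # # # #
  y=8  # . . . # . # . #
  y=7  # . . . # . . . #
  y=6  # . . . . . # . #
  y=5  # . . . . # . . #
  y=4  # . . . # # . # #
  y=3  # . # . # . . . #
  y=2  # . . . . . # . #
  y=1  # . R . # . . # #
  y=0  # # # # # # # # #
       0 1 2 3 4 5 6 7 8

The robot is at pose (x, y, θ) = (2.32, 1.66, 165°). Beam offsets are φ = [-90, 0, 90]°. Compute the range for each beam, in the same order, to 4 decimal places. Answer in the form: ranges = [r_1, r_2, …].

ranges = [1.3873, 1.3666, 0.6833]

beam 1: φ=-90°, α=75°
  d=(0.2588,0.9659)  start (2,1)  tX=2.6273 tY=0.3520  stride 1/|dx|=3.8637 1/|dy|=1.0353
    cross y-line → (2,2), t=0.3520
    cross y-line → (2,3), t=1.3873 (wall)
  → r_1 = 1.3873
beam 2: φ=0°, α=165°
  d=(-0.9659,0.2588)  start (2,1)  tX=0.3313 tY=1.3137  stride 1/|dx|=1.0353 1/|dy|=3.8637
    cross x-line → (1,1), t=0.3313
    cross y-line → (1,2), t=1.3137
    cross x-line → (0,2), t=1.3666 (wall)
  → r_2 = 1.3666
beam 3: φ=90°, α=255°
  d=(-0.2588,-0.9659)  start (2,1)  tX=1.2364 tY=0.6833  stride 1/|dx|=3.8637 1/|dy|=1.0353
    cross y-line → (2,0), t=0.6833 (wall)
  → r_3 = 0.6833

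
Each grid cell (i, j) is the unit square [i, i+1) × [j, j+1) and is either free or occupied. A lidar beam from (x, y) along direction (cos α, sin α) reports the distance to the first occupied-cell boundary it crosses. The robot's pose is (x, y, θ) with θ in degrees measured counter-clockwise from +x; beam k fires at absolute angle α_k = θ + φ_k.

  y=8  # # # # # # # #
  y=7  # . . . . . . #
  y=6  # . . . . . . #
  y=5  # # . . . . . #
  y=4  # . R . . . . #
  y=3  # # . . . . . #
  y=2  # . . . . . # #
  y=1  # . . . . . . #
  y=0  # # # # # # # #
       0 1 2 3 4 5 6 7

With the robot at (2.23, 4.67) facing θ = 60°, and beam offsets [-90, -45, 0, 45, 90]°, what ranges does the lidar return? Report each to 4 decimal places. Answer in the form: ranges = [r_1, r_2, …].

beam 1: φ=-90°, α=330°
  d=(0.8660,-0.5000)  start (2,4)  tX=0.8891 tY=1.3400  stride 1/|dx|=1.1547 1/|dy|=2.0000
    cross x-line → (3,4), t=0.8891
    cross y-line → (3,3), t=1.3400
    cross x-line → (4,3), t=2.0438
    cross x-line → (5,3), t=3.1985
    cross y-line → (5,2), t=3.3400
    cross x-line → (6,2), t=4.3532 (wall)
  → r_1 = 4.3532
beam 2: φ=-45°, α=15°
  d=(0.9659,0.2588)  start (2,4)  tX=0.7972 tY=1.2750  stride 1/|dx|=1.0353 1/|dy|=3.8637
    cross x-line → (3,4), t=0.7972
    cross y-line → (3,5), t=1.2750
    cross x-line → (4,5), t=1.8324
    cross x-line → (5,5), t=2.8677
    cross x-line → (6,5), t=3.9030
    cross x-line → (7,5), t=4.9383 (wall)
  → r_2 = 4.9383
beam 3: φ=0°, α=60°
  d=(0.5000,0.8660)  start (2,4)  tX=1.5400 tY=0.3811  stride 1/|dx|=2.0000 1/|dy|=1.1547
    cross y-line → (2,5), t=0.3811
    cross y-line → (2,6), t=1.5358
    cross x-line → (3,6), t=1.5400
    cross y-line → (3,7), t=2.6905
    cross x-line → (4,7), t=3.5400
    cross y-line → (4,8), t=3.8452 (wall)
  → r_3 = 3.8452
beam 4: φ=45°, α=105°
  d=(-0.2588,0.9659)  start (2,4)  tX=0.8887 tY=0.3416  stride 1/|dx|=3.8637 1/|dy|=1.0353
    cross y-line → (2,5), t=0.3416
    cross x-line → (1,5), t=0.8887 (wall)
  → r_4 = 0.8887
beam 5: φ=90°, α=150°
  d=(-0.8660,0.5000)  start (2,4)  tX=0.2656 tY=0.6600  stride 1/|dx|=1.1547 1/|dy|=2.0000
    cross x-line → (1,4), t=0.2656
    cross y-line → (1,5), t=0.6600 (wall)
  → r_5 = 0.6600

ranges = [4.3532, 4.9383, 3.8452, 0.8887, 0.6600]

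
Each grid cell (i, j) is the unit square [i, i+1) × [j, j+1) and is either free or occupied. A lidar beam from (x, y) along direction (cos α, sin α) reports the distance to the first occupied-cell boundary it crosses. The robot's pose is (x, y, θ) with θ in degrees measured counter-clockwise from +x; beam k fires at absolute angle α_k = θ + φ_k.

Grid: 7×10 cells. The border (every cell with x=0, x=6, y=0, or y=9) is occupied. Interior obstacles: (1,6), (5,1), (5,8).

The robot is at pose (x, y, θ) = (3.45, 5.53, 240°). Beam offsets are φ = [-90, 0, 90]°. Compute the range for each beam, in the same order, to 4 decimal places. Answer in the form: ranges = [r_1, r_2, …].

beam 1: φ=-90°, α=150°
  cosα=-0.8660 sinα=0.5000 | (3,5) | tMaxX 0.5196 tMaxY 0.9400 | tΔX 1.1547 tΔY 2.0000
    t=0.5196 [x] (2,5)
    t=0.9400 [y] (2,6)
    t=1.6743 [x] (1,6) — stop
  → r_1 = 1.6743
beam 2: φ=0°, α=240°
  cosα=-0.5000 sinα=-0.8660 | (3,5) | tMaxX 0.9000 tMaxY 0.6120 | tΔX 2.0000 tΔY 1.1547
    t=0.6120 [y] (3,4)
    t=0.9000 [x] (2,4)
    t=1.7667 [y] (2,3)
    t=2.9000 [x] (1,3)
    t=2.9214 [y] (1,2)
    t=4.0761 [y] (1,1)
    t=4.9000 [x] (0,1) — stop
  → r_2 = 4.9000
beam 3: φ=90°, α=330°
  cosα=0.8660 sinα=-0.5000 | (3,5) | tMaxX 0.6351 tMaxY 1.0600 | tΔX 1.1547 tΔY 2.0000
    t=0.6351 [x] (4,5)
    t=1.0600 [y] (4,4)
    t=1.7898 [x] (5,4)
    t=2.9445 [x] (6,4) — stop
  → r_3 = 2.9445

ranges = [1.6743, 4.9000, 2.9445]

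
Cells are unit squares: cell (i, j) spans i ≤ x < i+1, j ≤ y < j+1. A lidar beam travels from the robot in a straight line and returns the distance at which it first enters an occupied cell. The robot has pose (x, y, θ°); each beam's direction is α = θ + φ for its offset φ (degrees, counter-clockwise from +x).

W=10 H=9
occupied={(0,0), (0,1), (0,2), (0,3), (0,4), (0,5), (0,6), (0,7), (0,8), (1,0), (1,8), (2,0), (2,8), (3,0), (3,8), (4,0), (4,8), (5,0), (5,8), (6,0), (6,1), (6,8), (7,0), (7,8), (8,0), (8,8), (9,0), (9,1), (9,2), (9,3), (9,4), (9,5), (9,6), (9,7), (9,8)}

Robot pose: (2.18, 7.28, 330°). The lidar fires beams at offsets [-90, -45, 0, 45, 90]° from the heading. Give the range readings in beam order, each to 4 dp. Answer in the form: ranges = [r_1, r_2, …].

ranges = [2.3600, 6.5015, 7.8751, 2.7819, 0.8314]

beam 1: φ=-90°, α=240°
  d=(-0.5000,-0.8660)  start (2,7)  tX=0.3600 tY=0.3233  stride 1/|dx|=2.0000 1/|dy|=1.1547
    cross y-line → (2,6), t=0.3233
    cross x-line → (1,6), t=0.3600
    cross y-line → (1,5), t=1.4780
    cross x-line → (0,5), t=2.3600 (wall)
  → r_1 = 2.3600
beam 2: φ=-45°, α=285°
  d=(0.2588,-0.9659)  start (2,7)  tX=3.1682 tY=0.2899  stride 1/|dx|=3.8637 1/|dy|=1.0353
    cross y-line → (2,6), t=0.2899
    cross y-line → (2,5), t=1.3252
    cross y-line → (2,4), t=2.3604
    cross x-line → (3,4), t=3.1682
    cross y-line → (3,3), t=3.3957
    cross y-line → (3,2), t=4.4310
    cross y-line → (3,1), t=5.4663
    cross y-line → (3,0), t=6.5015 (wall)
  → r_2 = 6.5015
beam 3: φ=0°, α=330°
  d=(0.8660,-0.5000)  start (2,7)  tX=0.9469 tY=0.5600  stride 1/|dx|=1.1547 1/|dy|=2.0000
    cross y-line → (2,6), t=0.5600
    cross x-line → (3,6), t=0.9469
    cross x-line → (4,6), t=2.1016
    cross y-line → (4,5), t=2.5600
    cross x-line → (5,5), t=3.2563
    cross x-line → (6,5), t=4.4110
    cross y-line → (6,4), t=4.5600
    cross x-line → (7,4), t=5.5657
    cross y-line → (7,3), t=6.5600
    cross x-line → (8,3), t=6.7204
    cross x-line → (9,3), t=7.8751 (wall)
  → r_3 = 7.8751
beam 4: φ=45°, α=15°
  d=(0.9659,0.2588)  start (2,7)  tX=0.8489 tY=2.7819  stride 1/|dx|=1.0353 1/|dy|=3.8637
    cross x-line → (3,7), t=0.8489
    cross x-line → (4,7), t=1.8842
    cross y-line → (4,8), t=2.7819 (wall)
  → r_4 = 2.7819
beam 5: φ=90°, α=60°
  d=(0.5000,0.8660)  start (2,7)  tX=1.6400 tY=0.8314  stride 1/|dx|=2.0000 1/|dy|=1.1547
    cross y-line → (2,8), t=0.8314 (wall)
  → r_5 = 0.8314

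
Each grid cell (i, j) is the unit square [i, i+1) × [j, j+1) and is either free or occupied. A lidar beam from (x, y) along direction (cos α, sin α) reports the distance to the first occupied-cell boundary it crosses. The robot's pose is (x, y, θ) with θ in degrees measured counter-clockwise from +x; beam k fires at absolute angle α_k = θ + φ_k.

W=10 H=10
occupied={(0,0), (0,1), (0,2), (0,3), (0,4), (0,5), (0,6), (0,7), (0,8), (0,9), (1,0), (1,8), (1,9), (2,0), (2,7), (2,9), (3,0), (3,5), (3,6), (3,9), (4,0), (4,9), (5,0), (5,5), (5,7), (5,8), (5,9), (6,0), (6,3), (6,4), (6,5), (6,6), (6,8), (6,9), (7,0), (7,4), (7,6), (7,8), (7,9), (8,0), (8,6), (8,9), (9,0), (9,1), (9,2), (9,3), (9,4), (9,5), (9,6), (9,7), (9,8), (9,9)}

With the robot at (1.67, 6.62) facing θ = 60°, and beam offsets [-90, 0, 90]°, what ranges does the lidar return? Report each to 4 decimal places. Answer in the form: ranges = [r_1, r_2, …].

ranges = [1.5358, 0.6600, 0.7736]

beam 1: φ=-90°, α=330°
  dir = (cos 330°, sin 330°) = (0.8660, -0.5000); from cell (1,6)
  next x-line at t=0.3811, next y-line at t=1.2400; Δt_x=1.1547, Δt_y=2.0000
    x: enter (2,6) at t=0.3811
    y: enter (2,5) at t=1.2400
    x: enter (3,5) at t=1.5358 ← occupied
  → r_1 = 1.5358
beam 2: φ=0°, α=60°
  dir = (cos 60°, sin 60°) = (0.5000, 0.8660); from cell (1,6)
  next x-line at t=0.6600, next y-line at t=0.4388; Δt_x=2.0000, Δt_y=1.1547
    y: enter (1,7) at t=0.4388
    x: enter (2,7) at t=0.6600 ← occupied
  → r_2 = 0.6600
beam 3: φ=90°, α=150°
  dir = (cos 150°, sin 150°) = (-0.8660, 0.5000); from cell (1,6)
  next x-line at t=0.7736, next y-line at t=0.7600; Δt_x=1.1547, Δt_y=2.0000
    y: enter (1,7) at t=0.7600
    x: enter (0,7) at t=0.7736 ← occupied
  → r_3 = 0.7736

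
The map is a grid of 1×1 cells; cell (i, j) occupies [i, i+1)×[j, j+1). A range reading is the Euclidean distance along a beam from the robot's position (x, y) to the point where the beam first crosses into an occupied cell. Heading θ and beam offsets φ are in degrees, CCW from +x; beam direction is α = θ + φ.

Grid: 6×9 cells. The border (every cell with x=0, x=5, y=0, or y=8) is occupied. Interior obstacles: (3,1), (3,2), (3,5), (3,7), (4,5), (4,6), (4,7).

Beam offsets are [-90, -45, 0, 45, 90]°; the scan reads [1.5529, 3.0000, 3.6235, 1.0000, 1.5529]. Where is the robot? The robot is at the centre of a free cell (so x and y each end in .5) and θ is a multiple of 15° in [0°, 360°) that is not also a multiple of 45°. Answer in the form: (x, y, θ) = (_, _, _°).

Enumerate (i+0.5, j+0.5, θ) over the 21 free cells and 16 admissible headings. For each, cast all 5 beams and compare to the given ranges.
  (1.5, 1.5, 330°): beam 1 = 0.5774 ≠ 1.5529 ✗
  (1.5, 6.5, 30°): beam 1 = 4.0415 ≠ 1.5529 ✗
  (4.5, 3.5, 330°): beam 1 = 1.0000 ≠ 1.5529 ✗
  …
  (2.5, 6.5, 285°): r_1=1.5529, r_2=3.0000, r_3=3.6235, r_4=1.0000, r_5=1.5529 — all match ✓
No second candidate reproduces the full scan.

(x, y, θ) = (2.5, 6.5, 285°)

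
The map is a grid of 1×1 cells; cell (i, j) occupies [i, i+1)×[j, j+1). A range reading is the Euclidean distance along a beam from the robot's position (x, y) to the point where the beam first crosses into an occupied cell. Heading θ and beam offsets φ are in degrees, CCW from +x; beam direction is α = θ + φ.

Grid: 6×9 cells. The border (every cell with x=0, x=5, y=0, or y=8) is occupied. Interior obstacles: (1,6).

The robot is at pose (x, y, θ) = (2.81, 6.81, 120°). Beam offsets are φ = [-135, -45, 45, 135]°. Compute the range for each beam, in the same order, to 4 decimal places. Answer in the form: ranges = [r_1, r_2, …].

beam 1: φ=-135°, α=345°
  d=(0.9659,-0.2588)  start (2,6)  tX=0.1967 tY=3.1296  stride 1/|dx|=1.0353 1/|dy|=3.8637
    cross x-line → (3,6), t=0.1967
    cross x-line → (4,6), t=1.2320
    cross x-line → (5,6), t=2.2673 (wall)
  → r_1 = 2.2673
beam 2: φ=-45°, α=75°
  d=(0.2588,0.9659)  start (2,6)  tX=0.7341 tY=0.1967  stride 1/|dx|=3.8637 1/|dy|=1.0353
    cross y-line → (2,7), t=0.1967
    cross x-line → (3,7), t=0.7341
    cross y-line → (3,8), t=1.2320 (wall)
  → r_2 = 1.2320
beam 3: φ=45°, α=165°
  d=(-0.9659,0.2588)  start (2,6)  tX=0.8386 tY=0.7341  stride 1/|dx|=1.0353 1/|dy|=3.8637
    cross y-line → (2,7), t=0.7341
    cross x-line → (1,7), t=0.8386
    cross x-line → (0,7), t=1.8738 (wall)
  → r_3 = 1.8738
beam 4: φ=135°, α=255°
  d=(-0.2588,-0.9659)  start (2,6)  tX=3.1296 tY=0.8386  stride 1/|dx|=3.8637 1/|dy|=1.0353
    cross y-line → (2,5), t=0.8386
    cross y-line → (2,4), t=1.8738
    cross y-line → (2,3), t=2.9091
    cross x-line → (1,3), t=3.1296
    cross y-line → (1,2), t=3.9444
    cross y-line → (1,1), t=4.9797
    cross y-line → (1,0), t=6.0150 (wall)
  → r_4 = 6.0150

ranges = [2.2673, 1.2320, 1.8738, 6.0150]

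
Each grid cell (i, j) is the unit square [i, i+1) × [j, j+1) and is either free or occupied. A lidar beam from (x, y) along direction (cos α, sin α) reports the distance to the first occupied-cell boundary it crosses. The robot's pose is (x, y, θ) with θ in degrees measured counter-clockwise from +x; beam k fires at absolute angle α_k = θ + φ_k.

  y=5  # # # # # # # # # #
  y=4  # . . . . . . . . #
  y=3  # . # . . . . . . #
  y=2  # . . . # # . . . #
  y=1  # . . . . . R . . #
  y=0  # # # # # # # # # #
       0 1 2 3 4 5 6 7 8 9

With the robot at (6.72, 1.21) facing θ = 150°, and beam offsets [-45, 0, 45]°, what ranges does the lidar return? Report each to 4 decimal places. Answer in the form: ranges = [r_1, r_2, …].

ranges = [3.9237, 1.5800, 0.8114]

beam 1: φ=-45°, α=105°
  dir = (cos 105°, sin 105°) = (-0.2588, 0.9659); from cell (6,1)
  next x-line at t=2.7819, next y-line at t=0.8179; Δt_x=3.8637, Δt_y=1.0353
    y: enter (6,2) at t=0.8179
    y: enter (6,3) at t=1.8531
    x: enter (5,3) at t=2.7819
    y: enter (5,4) at t=2.8884
    y: enter (5,5) at t=3.9237 ← occupied
  → r_1 = 3.9237
beam 2: φ=0°, α=150°
  dir = (cos 150°, sin 150°) = (-0.8660, 0.5000); from cell (6,1)
  next x-line at t=0.8314, next y-line at t=1.5800; Δt_x=1.1547, Δt_y=2.0000
    x: enter (5,1) at t=0.8314
    y: enter (5,2) at t=1.5800 ← occupied
  → r_2 = 1.5800
beam 3: φ=45°, α=195°
  dir = (cos 195°, sin 195°) = (-0.9659, -0.2588); from cell (6,1)
  next x-line at t=0.7454, next y-line at t=0.8114; Δt_x=1.0353, Δt_y=3.8637
    x: enter (5,1) at t=0.7454
    y: enter (5,0) at t=0.8114 ← occupied
  → r_3 = 0.8114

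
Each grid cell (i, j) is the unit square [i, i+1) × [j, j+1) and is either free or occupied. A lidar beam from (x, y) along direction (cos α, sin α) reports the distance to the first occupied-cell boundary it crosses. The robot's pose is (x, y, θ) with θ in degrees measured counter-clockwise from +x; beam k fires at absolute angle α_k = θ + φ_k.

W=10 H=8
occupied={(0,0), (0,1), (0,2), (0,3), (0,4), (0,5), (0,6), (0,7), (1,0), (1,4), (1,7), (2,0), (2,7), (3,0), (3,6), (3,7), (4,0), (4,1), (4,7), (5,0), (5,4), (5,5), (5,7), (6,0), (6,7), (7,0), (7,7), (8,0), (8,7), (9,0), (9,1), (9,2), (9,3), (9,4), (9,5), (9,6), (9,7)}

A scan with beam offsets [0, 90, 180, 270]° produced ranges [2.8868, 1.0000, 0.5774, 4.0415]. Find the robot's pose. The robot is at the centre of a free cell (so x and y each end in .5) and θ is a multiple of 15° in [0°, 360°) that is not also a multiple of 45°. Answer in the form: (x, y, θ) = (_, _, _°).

(x, y, θ) = (6.5, 4.5, 30°)

Enumerate (i+0.5, j+0.5, θ) over the 43 free cells and 16 admissible headings. For each, cast all 4 beams and compare to the given ranges.
  (2.5, 4.5, 150°): beam 1 = 0.5774 ≠ 2.8868 ✗
  (2.5, 1.5, 255°): beam 1 = 0.5176 ≠ 2.8868 ✗
  (8.5, 6.5, 150°): beam 1 = 1.0000 ≠ 2.8868 ✗
  …
  (6.5, 4.5, 30°): r_1=2.8868, r_2=1.0000, r_3=0.5774, r_4=4.0415 — all match ✓
Unique over the lattice → pose = (6.5, 4.5, 30°).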